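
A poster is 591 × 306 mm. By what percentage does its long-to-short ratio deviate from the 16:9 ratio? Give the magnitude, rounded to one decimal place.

Ratio = 591 / 306 ≈ 1.9314.
Ideal 16:9 ≈ 1.7778. |1.9314 − 1.7778| / 1.7778 ≈ 8.64% → 8.6%.

8.6%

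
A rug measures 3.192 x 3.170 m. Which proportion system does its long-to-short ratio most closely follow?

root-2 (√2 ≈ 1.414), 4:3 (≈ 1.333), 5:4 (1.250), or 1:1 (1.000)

Ratio = 3.192 / 3.170 ≈ 1.007.
Distances: root-2 1.414 (Δ 0.407); 4:3 1.333 (Δ 0.326); 5:4 1.250 (Δ 0.243); 1:1 1.000 (Δ 0.007).

1:1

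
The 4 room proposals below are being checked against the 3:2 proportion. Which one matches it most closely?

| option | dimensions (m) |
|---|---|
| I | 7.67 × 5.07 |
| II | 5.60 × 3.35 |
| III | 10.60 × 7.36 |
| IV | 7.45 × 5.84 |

I

Target 3:2 ≈ 1.500.
I: 1.513 (Δ0.013)  II: 1.672 (Δ0.172)  III: 1.440 (Δ0.060)  IV: 1.276 (Δ0.224)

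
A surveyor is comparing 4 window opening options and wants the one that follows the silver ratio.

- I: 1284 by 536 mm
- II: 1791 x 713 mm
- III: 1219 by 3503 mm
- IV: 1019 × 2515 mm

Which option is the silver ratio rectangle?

Target silver ratio ≈ 2.414.
I: 2.396 (Δ0.018)  II: 2.512 (Δ0.098)  III: 2.874 (Δ0.460)  IV: 2.468 (Δ0.054)

I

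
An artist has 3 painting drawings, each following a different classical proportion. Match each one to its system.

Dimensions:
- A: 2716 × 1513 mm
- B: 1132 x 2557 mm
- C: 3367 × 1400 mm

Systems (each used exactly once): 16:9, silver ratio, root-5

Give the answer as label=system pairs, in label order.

Ratios: A ≈ 1.795; B ≈ 2.259; C ≈ 2.405.
Targets: 16:9 ≈ 1.778; silver ratio ≈ 2.414; root-5 ≈ 2.236.

A=16:9, B=root-5, C=silver ratio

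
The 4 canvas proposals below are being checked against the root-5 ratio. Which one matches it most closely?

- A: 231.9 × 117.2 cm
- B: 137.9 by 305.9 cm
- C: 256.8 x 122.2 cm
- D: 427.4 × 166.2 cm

Target root-5 ≈ 2.236.
A: 1.979 (Δ0.257)  B: 2.218 (Δ0.018)  C: 2.101 (Δ0.135)  D: 2.572 (Δ0.336)

B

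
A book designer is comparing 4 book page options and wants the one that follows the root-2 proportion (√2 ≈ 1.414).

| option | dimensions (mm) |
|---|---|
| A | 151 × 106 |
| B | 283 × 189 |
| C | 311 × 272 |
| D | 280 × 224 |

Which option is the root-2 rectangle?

A

Ratios (long/short): A ≈ 1.425; B ≈ 1.497; C ≈ 1.143; D ≈ 1.250.
root-2 ≈ 1.414; option A is nearest (Δ 0.011).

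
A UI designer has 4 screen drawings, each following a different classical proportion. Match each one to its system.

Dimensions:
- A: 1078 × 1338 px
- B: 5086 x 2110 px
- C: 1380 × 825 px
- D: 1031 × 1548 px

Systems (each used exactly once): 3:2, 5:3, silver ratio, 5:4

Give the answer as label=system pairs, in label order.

A=5:4, B=silver ratio, C=5:3, D=3:2

Ratios: A ≈ 1.241; B ≈ 2.410; C ≈ 1.673; D ≈ 1.501.
Targets: 3:2 ≈ 1.500; 5:3 ≈ 1.667; silver ratio ≈ 2.414; 5:4 ≈ 1.250.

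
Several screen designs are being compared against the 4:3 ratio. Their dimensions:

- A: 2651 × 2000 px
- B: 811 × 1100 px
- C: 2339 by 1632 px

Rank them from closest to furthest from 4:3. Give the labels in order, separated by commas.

A, B, C

Ratios: A = 2651 / 2000 ≈ 1.325; B = 1100 / 811 ≈ 1.356; C = 2339 / 1632 ≈ 1.433.
|Δ from 1.333|: A 0.008; B 0.023; C 0.100.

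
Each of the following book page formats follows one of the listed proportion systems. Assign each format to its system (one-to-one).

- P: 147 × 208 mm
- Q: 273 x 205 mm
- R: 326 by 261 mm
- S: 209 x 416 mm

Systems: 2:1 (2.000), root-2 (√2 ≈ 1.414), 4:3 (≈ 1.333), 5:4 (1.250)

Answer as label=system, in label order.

P=root-2, Q=4:3, R=5:4, S=2:1

Ratios: P ≈ 1.415; Q ≈ 1.332; R ≈ 1.249; S ≈ 1.990.
Targets: 2:1 ≈ 2.000; root-2 ≈ 1.414; 4:3 ≈ 1.333; 5:4 ≈ 1.250.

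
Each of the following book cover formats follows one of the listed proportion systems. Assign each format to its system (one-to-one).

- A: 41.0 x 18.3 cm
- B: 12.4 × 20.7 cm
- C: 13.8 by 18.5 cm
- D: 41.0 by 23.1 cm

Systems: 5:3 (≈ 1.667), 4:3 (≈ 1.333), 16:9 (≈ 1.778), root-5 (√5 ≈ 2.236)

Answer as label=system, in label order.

A=root-5, B=5:3, C=4:3, D=16:9

A = 41.0/18.3 ≈ 2.240 → root-5 (2.236)
B = 20.7/12.4 ≈ 1.669 → 5:3 (1.667)
C = 18.5/13.8 ≈ 1.341 → 4:3 (1.333)
D = 41.0/23.1 ≈ 1.775 → 16:9 (1.778)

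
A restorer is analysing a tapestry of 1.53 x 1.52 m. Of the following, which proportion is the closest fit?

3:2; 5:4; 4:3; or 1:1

1:1

Ratio = 1.53 / 1.52 ≈ 1.007.
Distances: 3:2 1.500 (Δ 0.493); 5:4 1.250 (Δ 0.243); 4:3 1.333 (Δ 0.326); 1:1 1.000 (Δ 0.007).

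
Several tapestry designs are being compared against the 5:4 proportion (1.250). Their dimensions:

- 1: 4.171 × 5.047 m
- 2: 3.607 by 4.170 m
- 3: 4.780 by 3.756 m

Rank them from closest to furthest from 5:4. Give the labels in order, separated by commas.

Ratios: 1 = 5.047 / 4.171 ≈ 1.210; 2 = 4.170 / 3.607 ≈ 1.156; 3 = 4.780 / 3.756 ≈ 1.273.
|Δ from 1.250|: 1 0.040; 2 0.094; 3 0.023.

3, 1, 2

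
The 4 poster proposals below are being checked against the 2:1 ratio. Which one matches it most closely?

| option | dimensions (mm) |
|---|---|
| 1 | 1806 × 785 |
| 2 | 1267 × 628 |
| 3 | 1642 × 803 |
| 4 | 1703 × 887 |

Target 2:1 ≈ 2.000.
1: 2.301 (Δ0.301)  2: 2.018 (Δ0.018)  3: 2.045 (Δ0.045)  4: 1.920 (Δ0.080)

2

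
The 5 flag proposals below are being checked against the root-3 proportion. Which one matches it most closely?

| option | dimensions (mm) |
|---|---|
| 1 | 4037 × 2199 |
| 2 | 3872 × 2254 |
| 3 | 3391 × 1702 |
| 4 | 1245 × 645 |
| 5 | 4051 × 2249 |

2

Target root-3 ≈ 1.732.
1: 1.836 (Δ0.104)  2: 1.718 (Δ0.014)  3: 1.992 (Δ0.260)  4: 1.930 (Δ0.198)  5: 1.801 (Δ0.069)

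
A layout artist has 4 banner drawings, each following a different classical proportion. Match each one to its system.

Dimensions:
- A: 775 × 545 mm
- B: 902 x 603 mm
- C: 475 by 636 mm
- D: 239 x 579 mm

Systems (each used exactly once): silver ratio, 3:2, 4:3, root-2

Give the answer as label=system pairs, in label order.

A=root-2, B=3:2, C=4:3, D=silver ratio

A = 775/545 ≈ 1.422 → root-2 (1.414)
B = 902/603 ≈ 1.496 → 3:2 (1.500)
C = 636/475 ≈ 1.339 → 4:3 (1.333)
D = 579/239 ≈ 2.423 → silver ratio (2.414)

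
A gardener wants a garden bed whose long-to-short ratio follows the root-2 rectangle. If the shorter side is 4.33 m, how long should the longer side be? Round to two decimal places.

6.12 m

root-2 ≈ 1.41421.
Longer side = 4.33 × 1.41421 ≈ 6.1235 → 6.12 m.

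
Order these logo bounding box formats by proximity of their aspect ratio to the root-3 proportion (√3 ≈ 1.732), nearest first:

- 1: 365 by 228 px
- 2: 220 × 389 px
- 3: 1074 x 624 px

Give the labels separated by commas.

3, 2, 1

1: 365/228 ≈ 1.601 → |1.601 − 1.732| = 0.131
2: 389/220 ≈ 1.768 → |1.768 − 1.732| = 0.036
3: 1074/624 ≈ 1.721 → |1.721 − 1.732| = 0.011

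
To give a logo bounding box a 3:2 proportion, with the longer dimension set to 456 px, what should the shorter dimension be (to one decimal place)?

304.0 px

3:2 = 1.50000.
Shorter side = 456 ÷ 1.50000 ≈ 304.000 → 304.0 px.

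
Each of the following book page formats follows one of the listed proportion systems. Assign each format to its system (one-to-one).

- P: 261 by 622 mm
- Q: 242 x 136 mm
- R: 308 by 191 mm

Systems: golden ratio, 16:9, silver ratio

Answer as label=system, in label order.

P=silver ratio, Q=16:9, R=golden ratio

Ratios: P ≈ 2.383; Q ≈ 1.779; R ≈ 1.613.
Targets: golden ratio ≈ 1.618; 16:9 ≈ 1.778; silver ratio ≈ 2.414.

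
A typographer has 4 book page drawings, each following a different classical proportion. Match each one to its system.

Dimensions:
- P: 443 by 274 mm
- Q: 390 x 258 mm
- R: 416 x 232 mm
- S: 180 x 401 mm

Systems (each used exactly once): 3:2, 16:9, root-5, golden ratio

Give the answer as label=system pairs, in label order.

Ratios: P ≈ 1.617; Q ≈ 1.512; R ≈ 1.793; S ≈ 2.228.
Targets: 3:2 ≈ 1.500; 16:9 ≈ 1.778; root-5 ≈ 2.236; golden ratio ≈ 1.618.

P=golden ratio, Q=3:2, R=16:9, S=root-5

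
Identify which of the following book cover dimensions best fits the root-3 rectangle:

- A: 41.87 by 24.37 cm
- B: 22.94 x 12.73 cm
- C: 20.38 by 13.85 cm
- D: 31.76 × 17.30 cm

A

Target root-3 ≈ 1.732.
A: 1.718 (Δ0.014)  B: 1.802 (Δ0.070)  C: 1.471 (Δ0.261)  D: 1.836 (Δ0.104)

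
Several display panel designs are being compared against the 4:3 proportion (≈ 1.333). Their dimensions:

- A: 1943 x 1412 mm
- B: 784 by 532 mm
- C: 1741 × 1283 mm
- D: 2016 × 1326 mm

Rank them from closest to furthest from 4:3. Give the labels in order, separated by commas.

C, A, B, D

A: 1943/1412 ≈ 1.376 → |1.376 − 1.333| = 0.043
B: 784/532 ≈ 1.474 → |1.474 − 1.333| = 0.141
C: 1741/1283 ≈ 1.357 → |1.357 − 1.333| = 0.024
D: 2016/1326 ≈ 1.520 → |1.520 − 1.333| = 0.187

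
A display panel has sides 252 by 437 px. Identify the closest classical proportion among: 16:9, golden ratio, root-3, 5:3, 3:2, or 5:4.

root-3

437/252 ≈ 1.734. Nearest candidates are root-3 (1.732, off by 0.002) and 16:9 (1.778, off by 0.044).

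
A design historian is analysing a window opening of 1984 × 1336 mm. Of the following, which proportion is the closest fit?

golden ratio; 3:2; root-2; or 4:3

Ratio = 1984 / 1336 ≈ 1.485.
Distances: golden ratio 1.618 (Δ 0.133); 3:2 1.500 (Δ 0.015); root-2 1.414 (Δ 0.071); 4:3 1.333 (Δ 0.152).

3:2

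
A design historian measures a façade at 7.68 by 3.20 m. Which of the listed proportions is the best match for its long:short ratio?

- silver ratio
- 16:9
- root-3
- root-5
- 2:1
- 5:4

silver ratio

7.68/3.20 ≈ 2.400. Nearest candidates are silver ratio (2.414, off by 0.014) and root-5 (2.236, off by 0.164).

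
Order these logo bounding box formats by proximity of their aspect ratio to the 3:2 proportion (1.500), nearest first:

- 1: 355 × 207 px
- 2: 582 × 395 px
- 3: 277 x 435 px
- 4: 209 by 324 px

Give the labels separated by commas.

Ratios: 1 = 355 / 207 ≈ 1.715; 2 = 582 / 395 ≈ 1.473; 3 = 435 / 277 ≈ 1.570; 4 = 324 / 209 ≈ 1.550.
|Δ from 1.500|: 1 0.215; 2 0.027; 3 0.070; 4 0.050.

2, 4, 3, 1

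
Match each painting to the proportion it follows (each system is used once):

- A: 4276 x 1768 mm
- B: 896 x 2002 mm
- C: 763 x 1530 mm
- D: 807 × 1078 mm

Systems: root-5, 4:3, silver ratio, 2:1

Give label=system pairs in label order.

A=silver ratio, B=root-5, C=2:1, D=4:3

Ratios: A ≈ 2.419; B ≈ 2.234; C ≈ 2.005; D ≈ 1.336.
Targets: root-5 ≈ 2.236; 4:3 ≈ 1.333; silver ratio ≈ 2.414; 2:1 ≈ 2.000.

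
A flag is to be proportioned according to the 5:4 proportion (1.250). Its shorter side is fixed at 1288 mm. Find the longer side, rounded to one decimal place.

5:4 = 1.25000.
Longer side = 1288 × 1.25000 ≈ 1610.000 → 1610.0 mm.

1610.0 mm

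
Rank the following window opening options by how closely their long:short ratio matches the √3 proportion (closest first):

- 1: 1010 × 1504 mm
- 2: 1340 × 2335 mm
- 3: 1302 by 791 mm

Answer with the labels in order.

2, 3, 1

1: 1504/1010 ≈ 1.489 → |1.489 − 1.732| = 0.243
2: 2335/1340 ≈ 1.743 → |1.743 − 1.732| = 0.011
3: 1302/791 ≈ 1.646 → |1.646 − 1.732| = 0.086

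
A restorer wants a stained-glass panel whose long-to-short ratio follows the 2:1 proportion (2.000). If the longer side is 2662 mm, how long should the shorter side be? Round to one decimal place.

1331.0 mm

2:1 = 2.00000.
Shorter side = 2662 ÷ 2.00000 ≈ 1331.000 → 1331.0 mm.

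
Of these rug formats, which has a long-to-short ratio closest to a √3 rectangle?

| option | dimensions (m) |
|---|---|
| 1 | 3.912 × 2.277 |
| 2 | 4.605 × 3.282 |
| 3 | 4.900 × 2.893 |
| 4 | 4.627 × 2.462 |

1

Ratios (long/short): 1 ≈ 1.718; 2 ≈ 1.403; 3 ≈ 1.694; 4 ≈ 1.879.
root-3 ≈ 1.732; option 1 is nearest (Δ 0.014).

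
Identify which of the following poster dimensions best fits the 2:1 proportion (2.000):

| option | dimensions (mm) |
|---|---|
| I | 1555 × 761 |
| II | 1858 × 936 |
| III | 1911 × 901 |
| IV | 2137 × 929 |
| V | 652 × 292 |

Ratios (long/short): I ≈ 2.043; II ≈ 1.985; III ≈ 2.121; IV ≈ 2.300; V ≈ 2.233.
2:1 ≈ 2.000; option II is nearest (Δ 0.015).

II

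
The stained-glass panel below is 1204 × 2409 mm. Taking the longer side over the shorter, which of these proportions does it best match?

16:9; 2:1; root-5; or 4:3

Ratio = 2409 / 1204 ≈ 2.001.
Distances: 16:9 1.778 (Δ 0.223); 2:1 2.000 (Δ 0.001); root-5 2.236 (Δ 0.235); 4:3 1.333 (Δ 0.668).

2:1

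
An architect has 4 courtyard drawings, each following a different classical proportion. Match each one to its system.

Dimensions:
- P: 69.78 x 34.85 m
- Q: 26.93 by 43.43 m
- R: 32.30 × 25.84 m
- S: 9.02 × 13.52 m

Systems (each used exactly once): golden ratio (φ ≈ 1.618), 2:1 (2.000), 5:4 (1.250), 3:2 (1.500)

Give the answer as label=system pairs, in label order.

P=2:1, Q=golden ratio, R=5:4, S=3:2

P = 69.78/34.85 ≈ 2.002 → 2:1 (2.000)
Q = 43.43/26.93 ≈ 1.613 → golden ratio (1.618)
R = 32.30/25.84 ≈ 1.250 → 5:4 (1.250)
S = 13.52/9.02 ≈ 1.499 → 3:2 (1.500)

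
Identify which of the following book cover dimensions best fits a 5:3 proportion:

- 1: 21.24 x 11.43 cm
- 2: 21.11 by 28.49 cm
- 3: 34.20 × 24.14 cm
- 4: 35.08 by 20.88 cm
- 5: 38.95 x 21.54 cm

Ratios (long/short): 1 ≈ 1.858; 2 ≈ 1.350; 3 ≈ 1.417; 4 ≈ 1.680; 5 ≈ 1.808.
5:3 ≈ 1.667; option 4 is nearest (Δ 0.013).

4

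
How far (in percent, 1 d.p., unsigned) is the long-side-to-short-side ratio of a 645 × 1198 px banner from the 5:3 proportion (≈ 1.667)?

11.4%

Ratio = 1198 / 645 ≈ 1.8574.
Ideal 5:3 ≈ 1.6667. |1.8574 − 1.6667| / 1.6667 ≈ 11.44% → 11.4%.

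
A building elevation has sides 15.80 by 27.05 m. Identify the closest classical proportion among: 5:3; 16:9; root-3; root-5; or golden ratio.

root-3

Ratio = 27.05 / 15.80 ≈ 1.712.
Distances: 5:3 1.667 (Δ 0.045); 16:9 1.778 (Δ 0.066); root-3 1.732 (Δ 0.020); root-5 2.236 (Δ 0.524); golden ratio 1.618 (Δ 0.094).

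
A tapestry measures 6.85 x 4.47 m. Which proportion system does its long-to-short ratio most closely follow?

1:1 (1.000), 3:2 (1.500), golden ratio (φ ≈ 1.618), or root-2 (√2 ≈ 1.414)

6.85/4.47 ≈ 1.532. Nearest candidates are 3:2 (1.500, off by 0.032) and golden ratio (1.618, off by 0.086).

3:2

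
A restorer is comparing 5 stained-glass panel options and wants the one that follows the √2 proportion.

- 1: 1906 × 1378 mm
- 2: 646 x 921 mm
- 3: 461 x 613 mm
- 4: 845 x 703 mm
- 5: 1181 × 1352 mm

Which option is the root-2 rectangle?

Ratios (long/short): 1 ≈ 1.383; 2 ≈ 1.426; 3 ≈ 1.330; 4 ≈ 1.202; 5 ≈ 1.145.
root-2 ≈ 1.414; option 2 is nearest (Δ 0.012).

2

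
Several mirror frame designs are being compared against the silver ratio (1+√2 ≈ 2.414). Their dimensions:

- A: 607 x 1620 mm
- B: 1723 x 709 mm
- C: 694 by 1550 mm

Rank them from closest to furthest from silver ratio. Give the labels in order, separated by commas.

B, C, A

A: 1620/607 ≈ 2.669 → |2.669 − 2.414| = 0.255
B: 1723/709 ≈ 2.430 → |2.430 − 2.414| = 0.016
C: 1550/694 ≈ 2.233 → |2.233 − 2.414| = 0.181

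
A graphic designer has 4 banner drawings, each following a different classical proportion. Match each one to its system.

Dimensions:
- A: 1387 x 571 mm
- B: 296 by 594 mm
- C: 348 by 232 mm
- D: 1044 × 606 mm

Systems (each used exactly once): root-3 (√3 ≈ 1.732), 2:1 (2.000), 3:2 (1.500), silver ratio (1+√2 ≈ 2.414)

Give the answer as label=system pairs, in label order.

A = 1387/571 ≈ 2.429 → silver ratio (2.414)
B = 594/296 ≈ 2.007 → 2:1 (2.000)
C = 348/232 ≈ 1.500 → 3:2 (1.500)
D = 1044/606 ≈ 1.723 → root-3 (1.732)

A=silver ratio, B=2:1, C=3:2, D=root-3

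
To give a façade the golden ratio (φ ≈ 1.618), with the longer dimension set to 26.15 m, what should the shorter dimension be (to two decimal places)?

16.16 m

golden ratio ≈ 1.61803.
Shorter side = 26.15 ÷ 1.61803 ≈ 16.1616 → 16.16 m.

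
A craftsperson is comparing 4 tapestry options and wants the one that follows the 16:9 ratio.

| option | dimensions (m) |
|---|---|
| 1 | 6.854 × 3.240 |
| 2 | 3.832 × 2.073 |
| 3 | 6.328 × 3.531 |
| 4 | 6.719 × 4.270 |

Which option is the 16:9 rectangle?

3

Target 16:9 ≈ 1.778.
1: 2.115 (Δ0.337)  2: 1.849 (Δ0.071)  3: 1.792 (Δ0.014)  4: 1.574 (Δ0.204)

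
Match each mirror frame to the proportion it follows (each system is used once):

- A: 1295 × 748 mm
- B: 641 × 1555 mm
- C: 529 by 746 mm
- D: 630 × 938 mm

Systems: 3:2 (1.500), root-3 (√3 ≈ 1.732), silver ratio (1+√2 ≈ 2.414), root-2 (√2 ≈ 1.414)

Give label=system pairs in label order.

A = 1295/748 ≈ 1.731 → root-3 (1.732)
B = 1555/641 ≈ 2.426 → silver ratio (2.414)
C = 746/529 ≈ 1.410 → root-2 (1.414)
D = 938/630 ≈ 1.489 → 3:2 (1.500)

A=root-3, B=silver ratio, C=root-2, D=3:2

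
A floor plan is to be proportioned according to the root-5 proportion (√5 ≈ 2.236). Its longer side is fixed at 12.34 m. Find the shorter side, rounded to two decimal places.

root-5 ≈ 2.23607.
Shorter side = 12.34 ÷ 2.23607 ≈ 5.5186 → 5.52 m.

5.52 m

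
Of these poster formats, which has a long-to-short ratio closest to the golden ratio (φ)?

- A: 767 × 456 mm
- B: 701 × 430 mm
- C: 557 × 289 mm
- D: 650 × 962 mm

B

Target golden ratio ≈ 1.618.
A: 1.682 (Δ0.064)  B: 1.630 (Δ0.012)  C: 1.927 (Δ0.309)  D: 1.480 (Δ0.138)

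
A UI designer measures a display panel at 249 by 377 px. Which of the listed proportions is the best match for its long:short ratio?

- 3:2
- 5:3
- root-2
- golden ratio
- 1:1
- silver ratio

3:2

377/249 ≈ 1.514. Nearest candidates are 3:2 (1.500, off by 0.014) and root-2 (1.414, off by 0.100).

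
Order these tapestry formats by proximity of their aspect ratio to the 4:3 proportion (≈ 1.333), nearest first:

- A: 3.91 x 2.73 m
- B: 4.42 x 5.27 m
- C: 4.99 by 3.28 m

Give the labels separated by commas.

A, B, C

A: 3.91/2.73 ≈ 1.432 → |1.432 − 1.333| = 0.099
B: 5.27/4.42 ≈ 1.192 → |1.192 − 1.333| = 0.141
C: 4.99/3.28 ≈ 1.521 → |1.521 − 1.333| = 0.188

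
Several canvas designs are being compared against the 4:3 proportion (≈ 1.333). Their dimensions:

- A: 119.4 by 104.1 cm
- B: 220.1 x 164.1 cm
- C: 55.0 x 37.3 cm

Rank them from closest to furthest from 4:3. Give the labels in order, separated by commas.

Ratios: A = 119.4 / 104.1 ≈ 1.147; B = 220.1 / 164.1 ≈ 1.341; C = 55.0 / 37.3 ≈ 1.475.
|Δ from 1.333|: A 0.186; B 0.008; C 0.142.

B, C, A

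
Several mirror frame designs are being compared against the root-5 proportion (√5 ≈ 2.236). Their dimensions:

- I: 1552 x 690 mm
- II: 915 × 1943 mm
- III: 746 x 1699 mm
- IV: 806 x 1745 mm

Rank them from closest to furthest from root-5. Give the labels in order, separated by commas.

I, III, IV, II

I: 1552/690 ≈ 2.249 → |2.249 − 2.236| = 0.013
II: 1943/915 ≈ 2.123 → |2.123 − 2.236| = 0.113
III: 1699/746 ≈ 2.277 → |2.277 − 2.236| = 0.041
IV: 1745/806 ≈ 2.165 → |2.165 − 2.236| = 0.071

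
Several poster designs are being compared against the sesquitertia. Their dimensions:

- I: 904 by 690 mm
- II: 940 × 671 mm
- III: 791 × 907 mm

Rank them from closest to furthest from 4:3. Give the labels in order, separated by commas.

Ratios: I = 904 / 690 ≈ 1.310; II = 940 / 671 ≈ 1.401; III = 907 / 791 ≈ 1.147.
|Δ from 1.333|: I 0.023; II 0.068; III 0.186.

I, II, III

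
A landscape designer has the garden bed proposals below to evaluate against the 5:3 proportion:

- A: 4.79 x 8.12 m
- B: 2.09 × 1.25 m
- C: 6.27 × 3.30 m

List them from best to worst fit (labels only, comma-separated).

B, A, C

Ratios: A = 8.12 / 4.79 ≈ 1.695; B = 2.09 / 1.25 ≈ 1.672; C = 6.27 / 3.30 ≈ 1.900.
|Δ from 1.667|: A 0.028; B 0.005; C 0.233.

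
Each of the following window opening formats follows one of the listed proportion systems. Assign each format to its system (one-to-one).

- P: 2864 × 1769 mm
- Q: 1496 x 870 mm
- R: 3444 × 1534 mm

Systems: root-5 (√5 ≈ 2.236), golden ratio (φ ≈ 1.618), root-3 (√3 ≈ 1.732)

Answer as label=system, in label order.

P=golden ratio, Q=root-3, R=root-5

Ratios: P ≈ 1.619; Q ≈ 1.720; R ≈ 2.245.
Targets: root-5 ≈ 2.236; golden ratio ≈ 1.618; root-3 ≈ 1.732.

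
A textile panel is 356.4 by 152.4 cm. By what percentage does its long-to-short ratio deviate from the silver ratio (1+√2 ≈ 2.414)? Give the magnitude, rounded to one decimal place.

3.1%

Ratio = 356.4 / 152.4 ≈ 2.3386.
Ideal silver ratio ≈ 2.4142. |2.3386 − 2.4142| / 2.4142 ≈ 3.13% → 3.1%.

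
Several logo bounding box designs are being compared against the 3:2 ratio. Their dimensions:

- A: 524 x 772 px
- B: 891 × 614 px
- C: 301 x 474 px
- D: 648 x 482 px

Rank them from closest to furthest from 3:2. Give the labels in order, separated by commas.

A, B, C, D

Ratios: A = 772 / 524 ≈ 1.473; B = 891 / 614 ≈ 1.451; C = 474 / 301 ≈ 1.575; D = 648 / 482 ≈ 1.344.
|Δ from 1.500|: A 0.027; B 0.049; C 0.075; D 0.156.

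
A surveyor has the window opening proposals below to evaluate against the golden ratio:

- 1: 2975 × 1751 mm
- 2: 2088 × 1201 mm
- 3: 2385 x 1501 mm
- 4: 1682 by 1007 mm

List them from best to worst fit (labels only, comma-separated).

1: 2975/1751 ≈ 1.699 → |1.699 − 1.618| = 0.081
2: 2088/1201 ≈ 1.739 → |1.739 − 1.618| = 0.121
3: 2385/1501 ≈ 1.589 → |1.589 − 1.618| = 0.029
4: 1682/1007 ≈ 1.670 → |1.670 − 1.618| = 0.052

3, 4, 1, 2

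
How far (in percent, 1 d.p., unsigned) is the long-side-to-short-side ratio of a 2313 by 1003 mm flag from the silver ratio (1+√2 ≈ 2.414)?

Ratio = 2313 / 1003 ≈ 2.3061.
Ideal silver ratio ≈ 2.4142. |2.3061 − 2.4142| / 2.4142 ≈ 4.48% → 4.5%.

4.5%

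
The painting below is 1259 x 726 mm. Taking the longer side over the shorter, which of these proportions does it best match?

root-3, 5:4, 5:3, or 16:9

root-3

1259/726 ≈ 1.734. Nearest candidates are root-3 (1.732, off by 0.002) and 16:9 (1.778, off by 0.044).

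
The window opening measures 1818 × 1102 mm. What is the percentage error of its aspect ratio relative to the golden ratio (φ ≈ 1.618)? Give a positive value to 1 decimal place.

2.0%

Ratio = 1818 / 1102 ≈ 1.6497.
Ideal golden ratio ≈ 1.6180. |1.6497 − 1.6180| / 1.6180 ≈ 1.96% → 2.0%.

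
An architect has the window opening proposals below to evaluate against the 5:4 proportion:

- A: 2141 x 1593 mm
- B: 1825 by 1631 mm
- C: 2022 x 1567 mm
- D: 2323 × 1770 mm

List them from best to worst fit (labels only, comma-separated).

A: 2141/1593 ≈ 1.344 → |1.344 − 1.250| = 0.094
B: 1825/1631 ≈ 1.119 → |1.119 − 1.250| = 0.131
C: 2022/1567 ≈ 1.290 → |1.290 − 1.250| = 0.040
D: 2323/1770 ≈ 1.312 → |1.312 − 1.250| = 0.062

C, D, A, B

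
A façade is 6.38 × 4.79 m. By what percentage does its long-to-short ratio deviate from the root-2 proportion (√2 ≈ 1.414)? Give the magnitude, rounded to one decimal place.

5.8%

Ratio = 6.38 / 4.79 ≈ 1.3319.
Ideal root-2 ≈ 1.4142. |1.3319 − 1.4142| / 1.4142 ≈ 5.82% → 5.8%.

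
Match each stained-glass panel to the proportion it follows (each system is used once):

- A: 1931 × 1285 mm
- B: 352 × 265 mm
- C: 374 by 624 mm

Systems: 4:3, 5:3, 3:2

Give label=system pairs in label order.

Ratios: A ≈ 1.503; B ≈ 1.328; C ≈ 1.668.
Targets: 4:3 ≈ 1.333; 5:3 ≈ 1.667; 3:2 ≈ 1.500.

A=3:2, B=4:3, C=5:3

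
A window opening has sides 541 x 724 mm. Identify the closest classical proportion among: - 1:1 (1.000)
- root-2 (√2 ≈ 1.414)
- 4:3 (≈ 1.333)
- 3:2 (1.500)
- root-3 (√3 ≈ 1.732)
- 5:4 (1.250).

4:3

724/541 ≈ 1.338. Nearest candidates are 4:3 (1.333, off by 0.005) and root-2 (1.414, off by 0.076).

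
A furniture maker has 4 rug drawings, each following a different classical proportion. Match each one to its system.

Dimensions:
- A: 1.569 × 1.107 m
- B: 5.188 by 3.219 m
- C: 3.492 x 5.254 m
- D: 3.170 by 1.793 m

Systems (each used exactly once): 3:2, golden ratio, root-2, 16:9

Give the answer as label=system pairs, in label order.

A=root-2, B=golden ratio, C=3:2, D=16:9

Ratios: A ≈ 1.417; B ≈ 1.612; C ≈ 1.505; D ≈ 1.768.
Targets: 3:2 ≈ 1.500; golden ratio ≈ 1.618; root-2 ≈ 1.414; 16:9 ≈ 1.778.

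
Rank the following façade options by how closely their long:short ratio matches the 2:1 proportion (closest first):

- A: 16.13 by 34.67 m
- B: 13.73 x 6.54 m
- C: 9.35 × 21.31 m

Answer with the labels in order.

A: 34.67/16.13 ≈ 2.149 → |2.149 − 2.000| = 0.149
B: 13.73/6.54 ≈ 2.099 → |2.099 − 2.000| = 0.099
C: 21.31/9.35 ≈ 2.279 → |2.279 − 2.000| = 0.279

B, A, C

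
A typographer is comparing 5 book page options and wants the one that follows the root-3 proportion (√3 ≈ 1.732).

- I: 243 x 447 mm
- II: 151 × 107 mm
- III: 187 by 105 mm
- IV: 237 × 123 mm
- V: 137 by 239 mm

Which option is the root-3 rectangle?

V

Target root-3 ≈ 1.732.
I: 1.840 (Δ0.108)  II: 1.411 (Δ0.321)  III: 1.781 (Δ0.049)  IV: 1.927 (Δ0.195)  V: 1.745 (Δ0.013)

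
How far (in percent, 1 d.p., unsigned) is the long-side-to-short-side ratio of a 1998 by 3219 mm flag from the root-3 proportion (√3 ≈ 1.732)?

7.0%

Ratio = 3219 / 1998 ≈ 1.6111.
Ideal root-3 ≈ 1.7321. |1.6111 − 1.7321| / 1.7321 ≈ 6.99% → 7.0%.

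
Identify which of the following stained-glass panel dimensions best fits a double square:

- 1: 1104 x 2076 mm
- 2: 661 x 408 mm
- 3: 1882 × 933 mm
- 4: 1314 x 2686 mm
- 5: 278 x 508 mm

3

Ratios (long/short): 1 ≈ 1.880; 2 ≈ 1.620; 3 ≈ 2.017; 4 ≈ 2.044; 5 ≈ 1.827.
2:1 ≈ 2.000; option 3 is nearest (Δ 0.017).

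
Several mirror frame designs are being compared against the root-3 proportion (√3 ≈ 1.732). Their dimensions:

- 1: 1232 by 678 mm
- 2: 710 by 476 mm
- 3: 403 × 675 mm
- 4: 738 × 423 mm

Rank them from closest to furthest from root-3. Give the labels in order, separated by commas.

1: 1232/678 ≈ 1.817 → |1.817 − 1.732| = 0.085
2: 710/476 ≈ 1.492 → |1.492 − 1.732| = 0.240
3: 675/403 ≈ 1.675 → |1.675 − 1.732| = 0.057
4: 738/423 ≈ 1.745 → |1.745 − 1.732| = 0.013

4, 3, 1, 2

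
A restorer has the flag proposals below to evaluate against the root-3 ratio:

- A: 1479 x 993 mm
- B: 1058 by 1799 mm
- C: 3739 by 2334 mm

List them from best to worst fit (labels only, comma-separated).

B, C, A

A: 1479/993 ≈ 1.489 → |1.489 − 1.732| = 0.243
B: 1799/1058 ≈ 1.700 → |1.700 − 1.732| = 0.032
C: 3739/2334 ≈ 1.602 → |1.602 − 1.732| = 0.130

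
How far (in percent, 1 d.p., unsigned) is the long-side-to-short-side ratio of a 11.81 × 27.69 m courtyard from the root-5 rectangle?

4.9%

Ratio = 27.69 / 11.81 ≈ 2.3446.
Ideal root-5 ≈ 2.2361. |2.3446 − 2.2361| / 2.2361 ≈ 4.85% → 4.9%.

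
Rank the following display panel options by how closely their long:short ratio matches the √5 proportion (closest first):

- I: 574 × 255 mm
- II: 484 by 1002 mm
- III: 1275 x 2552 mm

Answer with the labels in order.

I, II, III

Ratios: I = 574 / 255 ≈ 2.251; II = 1002 / 484 ≈ 2.070; III = 2552 / 1275 ≈ 2.002.
|Δ from 2.236|: I 0.015; II 0.166; III 0.234.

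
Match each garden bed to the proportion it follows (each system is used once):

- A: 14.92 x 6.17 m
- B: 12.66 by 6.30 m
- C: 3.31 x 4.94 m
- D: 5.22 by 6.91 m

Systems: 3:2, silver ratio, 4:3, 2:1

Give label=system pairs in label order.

A = 14.92/6.17 ≈ 2.418 → silver ratio (2.414)
B = 12.66/6.30 ≈ 2.010 → 2:1 (2.000)
C = 4.94/3.31 ≈ 1.492 → 3:2 (1.500)
D = 6.91/5.22 ≈ 1.324 → 4:3 (1.333)

A=silver ratio, B=2:1, C=3:2, D=4:3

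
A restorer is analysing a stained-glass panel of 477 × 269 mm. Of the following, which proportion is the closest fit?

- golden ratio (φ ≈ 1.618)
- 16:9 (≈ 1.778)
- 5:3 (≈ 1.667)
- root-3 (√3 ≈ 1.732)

Ratio = 477 / 269 ≈ 1.773.
Distances: golden ratio 1.618 (Δ 0.155); 16:9 1.778 (Δ 0.005); 5:3 1.667 (Δ 0.106); root-3 1.732 (Δ 0.041).

16:9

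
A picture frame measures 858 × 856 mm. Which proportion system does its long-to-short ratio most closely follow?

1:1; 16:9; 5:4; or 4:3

Ratio = 858 / 856 ≈ 1.002.
Distances: 1:1 1.000 (Δ 0.002); 16:9 1.778 (Δ 0.776); 5:4 1.250 (Δ 0.248); 4:3 1.333 (Δ 0.331).

1:1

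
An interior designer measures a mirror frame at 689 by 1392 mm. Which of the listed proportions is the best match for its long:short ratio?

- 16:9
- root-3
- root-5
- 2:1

2:1

Ratio = 1392 / 689 ≈ 2.020.
Distances: 16:9 1.778 (Δ 0.242); root-3 1.732 (Δ 0.288); root-5 2.236 (Δ 0.216); 2:1 2.000 (Δ 0.020).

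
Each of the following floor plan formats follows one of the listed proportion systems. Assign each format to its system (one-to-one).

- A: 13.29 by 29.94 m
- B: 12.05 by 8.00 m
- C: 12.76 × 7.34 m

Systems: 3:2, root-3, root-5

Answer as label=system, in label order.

Ratios: A ≈ 2.253; B ≈ 1.506; C ≈ 1.738.
Targets: 3:2 ≈ 1.500; root-3 ≈ 1.732; root-5 ≈ 2.236.

A=root-5, B=3:2, C=root-3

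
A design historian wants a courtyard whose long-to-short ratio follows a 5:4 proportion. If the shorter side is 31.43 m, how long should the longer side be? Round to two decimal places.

5:4 = 1.25000.
Longer side = 31.43 × 1.25000 ≈ 39.2875 → 39.29 m.

39.29 m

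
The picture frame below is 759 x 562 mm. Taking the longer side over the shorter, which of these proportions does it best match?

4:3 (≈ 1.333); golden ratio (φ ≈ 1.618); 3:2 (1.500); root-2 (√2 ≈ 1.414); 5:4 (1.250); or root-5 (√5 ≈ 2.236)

759/562 ≈ 1.351. Nearest candidates are 4:3 (1.333, off by 0.018) and root-2 (1.414, off by 0.063).

4:3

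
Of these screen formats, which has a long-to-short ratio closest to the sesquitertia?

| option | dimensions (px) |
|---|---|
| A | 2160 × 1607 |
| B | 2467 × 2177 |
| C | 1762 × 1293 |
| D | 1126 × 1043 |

A

Ratios (long/short): A ≈ 1.344; B ≈ 1.133; C ≈ 1.363; D ≈ 1.080.
4:3 ≈ 1.333; option A is nearest (Δ 0.011).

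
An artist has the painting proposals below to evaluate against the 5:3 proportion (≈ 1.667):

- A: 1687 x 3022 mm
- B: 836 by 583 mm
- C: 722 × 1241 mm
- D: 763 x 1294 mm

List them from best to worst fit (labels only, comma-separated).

D, C, A, B

A: 3022/1687 ≈ 1.791 → |1.791 − 1.667| = 0.124
B: 836/583 ≈ 1.434 → |1.434 − 1.667| = 0.233
C: 1241/722 ≈ 1.719 → |1.719 − 1.667| = 0.052
D: 1294/763 ≈ 1.696 → |1.696 − 1.667| = 0.029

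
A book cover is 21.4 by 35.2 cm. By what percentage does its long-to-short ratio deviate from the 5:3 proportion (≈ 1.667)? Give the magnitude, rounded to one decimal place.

Ratio = 35.2 / 21.4 ≈ 1.6449.
Ideal 5:3 ≈ 1.6667. |1.6449 − 1.6667| / 1.6667 ≈ 1.31% → 1.3%.

1.3%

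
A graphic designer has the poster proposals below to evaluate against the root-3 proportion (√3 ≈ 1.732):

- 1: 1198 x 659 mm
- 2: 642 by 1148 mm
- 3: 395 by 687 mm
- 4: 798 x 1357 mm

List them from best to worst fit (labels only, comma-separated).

3, 4, 2, 1

Ratios: 1 = 1198 / 659 ≈ 1.818; 2 = 1148 / 642 ≈ 1.788; 3 = 687 / 395 ≈ 1.739; 4 = 1357 / 798 ≈ 1.701.
|Δ from 1.732|: 1 0.086; 2 0.056; 3 0.007; 4 0.031.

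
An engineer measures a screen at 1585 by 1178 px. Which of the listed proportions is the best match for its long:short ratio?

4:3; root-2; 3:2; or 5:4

4:3

1585/1178 ≈ 1.346. Nearest candidates are 4:3 (1.333, off by 0.013) and root-2 (1.414, off by 0.068).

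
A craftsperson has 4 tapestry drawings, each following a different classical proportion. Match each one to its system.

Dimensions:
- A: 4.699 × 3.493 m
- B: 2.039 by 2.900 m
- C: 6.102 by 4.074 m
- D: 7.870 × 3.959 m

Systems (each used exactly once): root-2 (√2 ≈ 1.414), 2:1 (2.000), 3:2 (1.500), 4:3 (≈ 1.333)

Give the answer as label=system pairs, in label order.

Ratios: A ≈ 1.345; B ≈ 1.422; C ≈ 1.498; D ≈ 1.988.
Targets: root-2 ≈ 1.414; 2:1 ≈ 2.000; 3:2 ≈ 1.500; 4:3 ≈ 1.333.

A=4:3, B=root-2, C=3:2, D=2:1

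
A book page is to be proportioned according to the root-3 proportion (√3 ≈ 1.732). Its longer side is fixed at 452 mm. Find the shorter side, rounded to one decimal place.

root-3 ≈ 1.73205.
Shorter side = 452 ÷ 1.73205 ≈ 260.962 → 261.0 mm.

261.0 mm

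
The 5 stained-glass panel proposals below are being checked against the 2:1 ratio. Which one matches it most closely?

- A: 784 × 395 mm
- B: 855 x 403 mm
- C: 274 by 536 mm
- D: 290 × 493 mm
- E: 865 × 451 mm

A

Target 2:1 ≈ 2.000.
A: 1.985 (Δ0.015)  B: 2.122 (Δ0.122)  C: 1.956 (Δ0.044)  D: 1.700 (Δ0.300)  E: 1.918 (Δ0.082)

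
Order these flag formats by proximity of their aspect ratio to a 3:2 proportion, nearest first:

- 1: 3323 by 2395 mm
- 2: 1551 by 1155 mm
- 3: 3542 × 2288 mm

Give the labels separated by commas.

3, 1, 2

Ratios: 1 = 3323 / 2395 ≈ 1.387; 2 = 1551 / 1155 ≈ 1.343; 3 = 3542 / 2288 ≈ 1.548.
|Δ from 1.500|: 1 0.113; 2 0.157; 3 0.048.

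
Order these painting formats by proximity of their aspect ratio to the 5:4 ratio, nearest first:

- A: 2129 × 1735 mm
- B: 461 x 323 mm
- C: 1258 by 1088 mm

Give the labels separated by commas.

A, C, B

Ratios: A = 2129 / 1735 ≈ 1.227; B = 461 / 323 ≈ 1.427; C = 1258 / 1088 ≈ 1.156.
|Δ from 1.250|: A 0.023; B 0.177; C 0.094.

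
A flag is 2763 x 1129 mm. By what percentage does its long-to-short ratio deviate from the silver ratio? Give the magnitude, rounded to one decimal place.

1.4%

Ratio = 2763 / 1129 ≈ 2.4473.
Ideal silver ratio ≈ 2.4142. |2.4473 − 2.4142| / 2.4142 ≈ 1.37% → 1.4%.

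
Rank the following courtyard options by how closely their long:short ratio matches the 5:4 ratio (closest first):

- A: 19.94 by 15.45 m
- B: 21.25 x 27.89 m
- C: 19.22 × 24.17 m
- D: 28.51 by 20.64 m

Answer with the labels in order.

C, A, B, D

Ratios: A = 19.94 / 15.45 ≈ 1.291; B = 27.89 / 21.25 ≈ 1.312; C = 24.17 / 19.22 ≈ 1.258; D = 28.51 / 20.64 ≈ 1.381.
|Δ from 1.250|: A 0.041; B 0.062; C 0.008; D 0.131.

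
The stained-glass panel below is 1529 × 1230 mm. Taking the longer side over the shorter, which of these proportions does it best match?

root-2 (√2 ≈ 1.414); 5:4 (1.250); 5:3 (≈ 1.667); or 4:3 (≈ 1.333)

5:4

1529/1230 ≈ 1.243. Nearest candidates are 5:4 (1.250, off by 0.007) and 4:3 (1.333, off by 0.090).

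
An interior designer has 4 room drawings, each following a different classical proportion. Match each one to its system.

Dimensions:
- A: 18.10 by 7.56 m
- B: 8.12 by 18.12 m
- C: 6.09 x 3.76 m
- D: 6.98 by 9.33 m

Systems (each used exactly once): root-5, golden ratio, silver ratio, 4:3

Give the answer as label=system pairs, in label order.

A=silver ratio, B=root-5, C=golden ratio, D=4:3

A = 18.10/7.56 ≈ 2.394 → silver ratio (2.414)
B = 18.12/8.12 ≈ 2.232 → root-5 (2.236)
C = 6.09/3.76 ≈ 1.620 → golden ratio (1.618)
D = 9.33/6.98 ≈ 1.337 → 4:3 (1.333)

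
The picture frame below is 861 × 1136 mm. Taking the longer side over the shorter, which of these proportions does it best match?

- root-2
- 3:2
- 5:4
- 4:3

4:3

1136/861 ≈ 1.319. Nearest candidates are 4:3 (1.333, off by 0.014) and 5:4 (1.250, off by 0.069).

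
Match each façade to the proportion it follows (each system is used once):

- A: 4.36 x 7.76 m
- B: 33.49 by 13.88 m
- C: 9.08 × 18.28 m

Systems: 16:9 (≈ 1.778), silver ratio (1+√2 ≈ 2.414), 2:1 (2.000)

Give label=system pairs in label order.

Ratios: A ≈ 1.780; B ≈ 2.413; C ≈ 2.013.
Targets: 16:9 ≈ 1.778; silver ratio ≈ 2.414; 2:1 ≈ 2.000.

A=16:9, B=silver ratio, C=2:1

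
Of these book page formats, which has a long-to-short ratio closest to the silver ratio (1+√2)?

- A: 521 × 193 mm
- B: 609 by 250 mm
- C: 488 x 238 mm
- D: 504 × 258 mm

B

Target silver ratio ≈ 2.414.
A: 2.699 (Δ0.285)  B: 2.436 (Δ0.022)  C: 2.050 (Δ0.364)  D: 1.953 (Δ0.461)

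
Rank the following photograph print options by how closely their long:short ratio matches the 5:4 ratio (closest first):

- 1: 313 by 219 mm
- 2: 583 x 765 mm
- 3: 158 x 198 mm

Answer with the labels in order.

3, 2, 1

Ratios: 1 = 313 / 219 ≈ 1.429; 2 = 765 / 583 ≈ 1.312; 3 = 198 / 158 ≈ 1.253.
|Δ from 1.250|: 1 0.179; 2 0.062; 3 0.003.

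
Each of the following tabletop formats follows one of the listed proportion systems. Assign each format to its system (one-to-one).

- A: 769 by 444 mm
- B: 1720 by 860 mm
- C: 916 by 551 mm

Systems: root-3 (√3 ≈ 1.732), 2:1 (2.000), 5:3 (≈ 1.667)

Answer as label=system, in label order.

A = 769/444 ≈ 1.732 → root-3 (1.732)
B = 1720/860 ≈ 2.000 → 2:1 (2.000)
C = 916/551 ≈ 1.662 → 5:3 (1.667)

A=root-3, B=2:1, C=5:3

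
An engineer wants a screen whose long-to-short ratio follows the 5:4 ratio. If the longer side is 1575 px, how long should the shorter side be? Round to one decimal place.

5:4 = 1.25000.
Shorter side = 1575 ÷ 1.25000 ≈ 1260.000 → 1260.0 px.

1260.0 px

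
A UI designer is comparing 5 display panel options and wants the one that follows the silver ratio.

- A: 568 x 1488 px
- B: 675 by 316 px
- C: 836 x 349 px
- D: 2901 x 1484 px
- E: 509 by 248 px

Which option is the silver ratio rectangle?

Target silver ratio ≈ 2.414.
A: 2.620 (Δ0.206)  B: 2.136 (Δ0.278)  C: 2.395 (Δ0.019)  D: 1.955 (Δ0.459)  E: 2.052 (Δ0.362)

C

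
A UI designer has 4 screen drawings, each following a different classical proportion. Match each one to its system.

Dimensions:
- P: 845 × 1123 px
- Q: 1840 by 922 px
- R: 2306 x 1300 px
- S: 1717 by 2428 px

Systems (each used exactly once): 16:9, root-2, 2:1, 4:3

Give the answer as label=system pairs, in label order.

P=4:3, Q=2:1, R=16:9, S=root-2

P = 1123/845 ≈ 1.329 → 4:3 (1.333)
Q = 1840/922 ≈ 1.996 → 2:1 (2.000)
R = 2306/1300 ≈ 1.774 → 16:9 (1.778)
S = 2428/1717 ≈ 1.414 → root-2 (1.414)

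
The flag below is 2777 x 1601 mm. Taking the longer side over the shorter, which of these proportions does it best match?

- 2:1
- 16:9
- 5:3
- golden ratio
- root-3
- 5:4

2777/1601 ≈ 1.735. Nearest candidates are root-3 (1.732, off by 0.003) and 16:9 (1.778, off by 0.043).

root-3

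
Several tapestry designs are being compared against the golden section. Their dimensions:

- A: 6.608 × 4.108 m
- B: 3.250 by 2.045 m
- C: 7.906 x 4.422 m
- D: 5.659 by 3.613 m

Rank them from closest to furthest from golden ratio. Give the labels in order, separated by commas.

A: 6.608/4.108 ≈ 1.609 → |1.609 − 1.618| = 0.009
B: 3.250/2.045 ≈ 1.589 → |1.589 − 1.618| = 0.029
C: 7.906/4.422 ≈ 1.788 → |1.788 − 1.618| = 0.170
D: 5.659/3.613 ≈ 1.566 → |1.566 − 1.618| = 0.052

A, B, D, C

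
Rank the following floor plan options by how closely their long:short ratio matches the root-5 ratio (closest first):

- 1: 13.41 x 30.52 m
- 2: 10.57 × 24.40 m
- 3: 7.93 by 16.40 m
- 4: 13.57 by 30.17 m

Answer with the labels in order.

Ratios: 1 = 30.52 / 13.41 ≈ 2.276; 2 = 24.40 / 10.57 ≈ 2.308; 3 = 16.40 / 7.93 ≈ 2.068; 4 = 30.17 / 13.57 ≈ 2.223.
|Δ from 2.236|: 1 0.040; 2 0.072; 3 0.168; 4 0.013.

4, 1, 2, 3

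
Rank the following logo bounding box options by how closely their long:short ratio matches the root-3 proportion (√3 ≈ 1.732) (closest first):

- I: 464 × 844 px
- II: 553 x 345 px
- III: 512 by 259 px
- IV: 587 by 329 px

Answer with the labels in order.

I: 844/464 ≈ 1.819 → |1.819 − 1.732| = 0.087
II: 553/345 ≈ 1.603 → |1.603 − 1.732| = 0.129
III: 512/259 ≈ 1.977 → |1.977 − 1.732| = 0.245
IV: 587/329 ≈ 1.784 → |1.784 − 1.732| = 0.052

IV, I, II, III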